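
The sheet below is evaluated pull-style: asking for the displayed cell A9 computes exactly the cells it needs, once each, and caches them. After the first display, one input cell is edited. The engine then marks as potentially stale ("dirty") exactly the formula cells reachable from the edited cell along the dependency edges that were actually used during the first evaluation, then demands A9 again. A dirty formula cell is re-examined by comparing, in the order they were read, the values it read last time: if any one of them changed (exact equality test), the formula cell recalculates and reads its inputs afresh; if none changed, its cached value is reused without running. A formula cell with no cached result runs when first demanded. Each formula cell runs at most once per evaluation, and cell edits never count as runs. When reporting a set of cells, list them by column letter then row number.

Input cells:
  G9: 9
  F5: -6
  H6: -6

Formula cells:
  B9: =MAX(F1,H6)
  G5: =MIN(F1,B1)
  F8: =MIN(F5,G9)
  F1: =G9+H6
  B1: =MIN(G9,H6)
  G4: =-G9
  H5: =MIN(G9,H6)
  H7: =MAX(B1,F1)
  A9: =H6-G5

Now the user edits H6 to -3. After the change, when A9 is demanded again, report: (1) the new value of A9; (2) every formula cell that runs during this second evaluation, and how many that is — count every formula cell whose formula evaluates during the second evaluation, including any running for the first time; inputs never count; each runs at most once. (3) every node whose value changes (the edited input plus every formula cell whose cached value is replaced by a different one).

First demand of the output computes:
  B1 = MIN(9, -6) = -6
  F1 = 9 + -6 = 3
  G5 = MIN(3, -6) = -6
  A9 = -6 - -6 = 0

After the edit, cleaning proceeds:
  B1: a read changed (H6 -6->-3) — executes, giving -3.
  F1: a read changed (H6 -6->-3) — executes, giving 6.
  G5: a read changed (F1 3->6; B1 -6->-3) — executes, giving -3.
  A9: a read changed (H6 -6->-3; G5 -6->-3) — executes, giving 0 — identical to its old value.

Demanding A9 again yields 0.
4 formula cells run: A9, B1, F1, G5.
The nodes whose values change: B1, F1, G5, H6.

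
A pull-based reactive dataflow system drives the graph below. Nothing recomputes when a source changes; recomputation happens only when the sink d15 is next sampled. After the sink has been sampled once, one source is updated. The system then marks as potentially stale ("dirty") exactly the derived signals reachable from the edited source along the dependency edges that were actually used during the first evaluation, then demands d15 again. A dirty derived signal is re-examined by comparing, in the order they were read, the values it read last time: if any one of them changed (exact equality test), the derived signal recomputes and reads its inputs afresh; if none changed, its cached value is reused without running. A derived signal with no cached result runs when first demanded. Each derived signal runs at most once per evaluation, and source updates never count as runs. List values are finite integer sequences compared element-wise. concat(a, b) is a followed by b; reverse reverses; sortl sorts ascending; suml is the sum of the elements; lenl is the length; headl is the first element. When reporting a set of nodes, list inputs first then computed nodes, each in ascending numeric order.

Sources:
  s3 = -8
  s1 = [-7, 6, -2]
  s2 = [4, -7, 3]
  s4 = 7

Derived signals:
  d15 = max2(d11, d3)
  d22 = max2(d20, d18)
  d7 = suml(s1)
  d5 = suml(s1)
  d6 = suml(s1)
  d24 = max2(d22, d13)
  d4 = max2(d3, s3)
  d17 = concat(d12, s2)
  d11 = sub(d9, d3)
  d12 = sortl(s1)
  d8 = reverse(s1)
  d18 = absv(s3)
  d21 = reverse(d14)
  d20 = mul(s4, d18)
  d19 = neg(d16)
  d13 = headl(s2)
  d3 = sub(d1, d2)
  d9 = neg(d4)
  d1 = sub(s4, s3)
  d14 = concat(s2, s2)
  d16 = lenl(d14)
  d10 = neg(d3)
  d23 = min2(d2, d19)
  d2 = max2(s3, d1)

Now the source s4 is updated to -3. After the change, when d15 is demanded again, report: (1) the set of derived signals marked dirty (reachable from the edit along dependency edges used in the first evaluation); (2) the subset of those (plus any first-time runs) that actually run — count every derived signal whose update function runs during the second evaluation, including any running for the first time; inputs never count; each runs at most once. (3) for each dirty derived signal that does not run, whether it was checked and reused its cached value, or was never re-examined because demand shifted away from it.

Marked dirty: d1, d2, d3, d4, d9, d11, d15.
Derived signals that run: d1, d2, d3 — 3 in total.
Checked but reused from cache: d4, d9, d11, d15.
Key observation: the change is absorbed at d3 — it re-runs but produces the same value, and the output's value is unchanged.

First evaluation (everything demanded from the output):
  d1 = sub(7, -8) = 15
  d2 = max2(-8, 15) = 15
  d3 = sub(15, 15) = 0
  d4 = max2(0, -8) = 0
  d9 = neg(0) = 0
  d11 = sub(0, 0) = 0
  d15 = max2(0, 0) = 0

Propagation after the edit:
  d1: runs — s4 7->-3; result 5.
  d2: runs — d1 15->5; result 5.
  d3: runs — d1 15->5; d2 15->5; result 0 (same value as before).
  d4: checked — values it read are unchanged (d3 unchanged, s3 unchanged); reused cached 0 without running.
  d9: checked — values it read are unchanged (d4 unchanged); reused cached 0 without running.
  d11: checked — values it read are unchanged (d9 unchanged, d3 unchanged); reused cached 0 without running.
  d15: checked — values it read are unchanged (d11 unchanged, d3 unchanged); reused cached 0 without running.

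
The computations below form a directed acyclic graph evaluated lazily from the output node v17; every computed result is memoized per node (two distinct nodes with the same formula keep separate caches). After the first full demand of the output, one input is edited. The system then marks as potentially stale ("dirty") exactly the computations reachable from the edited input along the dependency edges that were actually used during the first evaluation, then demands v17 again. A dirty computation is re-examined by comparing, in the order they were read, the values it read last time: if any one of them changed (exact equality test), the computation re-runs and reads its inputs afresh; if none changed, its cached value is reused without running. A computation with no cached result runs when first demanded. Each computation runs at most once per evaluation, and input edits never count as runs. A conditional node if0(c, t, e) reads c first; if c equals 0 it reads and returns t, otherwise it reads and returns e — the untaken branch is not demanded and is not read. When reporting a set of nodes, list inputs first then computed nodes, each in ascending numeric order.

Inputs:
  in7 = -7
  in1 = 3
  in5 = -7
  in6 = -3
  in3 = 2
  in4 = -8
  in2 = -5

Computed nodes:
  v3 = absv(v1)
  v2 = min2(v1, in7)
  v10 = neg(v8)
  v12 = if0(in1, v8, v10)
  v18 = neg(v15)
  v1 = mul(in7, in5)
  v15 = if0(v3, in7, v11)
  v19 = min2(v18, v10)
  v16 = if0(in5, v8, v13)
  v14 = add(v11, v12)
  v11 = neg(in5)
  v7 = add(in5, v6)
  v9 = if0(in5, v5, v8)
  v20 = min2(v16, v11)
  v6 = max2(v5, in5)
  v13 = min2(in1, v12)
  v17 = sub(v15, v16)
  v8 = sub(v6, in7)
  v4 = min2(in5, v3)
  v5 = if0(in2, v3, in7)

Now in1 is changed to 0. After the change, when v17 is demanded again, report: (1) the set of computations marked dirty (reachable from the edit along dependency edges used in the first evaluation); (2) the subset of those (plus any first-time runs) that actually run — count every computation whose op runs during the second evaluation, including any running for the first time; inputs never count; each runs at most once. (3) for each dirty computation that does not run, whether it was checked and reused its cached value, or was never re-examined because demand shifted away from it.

The edit dirties: v12, v13, v16, v17.
2 computations run: v12, v13.
Cache hits after checking: v16, v17.
Note where the cutoff bites: v16 is checked, finds nothing changed, and keeps its cache.

First demand of the output computes:
  v1 = mul(-7, -7) = 49
  v3 = absv(49) = 49
  v5 = if0(in2=-5 -> else branch in7) = -7
  v6 = max2(-7, -7) = -7
  v8 = sub(-7, -7) = 0
  v10 = neg(0) = 0
  v11 = neg(-7) = 7
  v12 = if0(in1=3 -> else branch v10) = 0
  v13 = min2(3, 0) = 0
  v15 = if0(v3=49 -> else branch v11) = 7
  v16 = if0(in5=-7 -> else branch v13) = 0
  v17 = sub(7, 0) = 7

After the edit, cleaning proceeds:
  v12: a read changed (in1 3->0) — executes, giving 0 — identical to its old value.
  v13: a read changed (in1 3->0) — executes, giving 0 — identical to its old value.
  v16: dirty, but its reads are unchanged (in5 unchanged, v13 unchanged); cached 0 stands.
  v17: dirty, but its reads are unchanged (v15 unchanged, v16 unchanged); cached 7 stands.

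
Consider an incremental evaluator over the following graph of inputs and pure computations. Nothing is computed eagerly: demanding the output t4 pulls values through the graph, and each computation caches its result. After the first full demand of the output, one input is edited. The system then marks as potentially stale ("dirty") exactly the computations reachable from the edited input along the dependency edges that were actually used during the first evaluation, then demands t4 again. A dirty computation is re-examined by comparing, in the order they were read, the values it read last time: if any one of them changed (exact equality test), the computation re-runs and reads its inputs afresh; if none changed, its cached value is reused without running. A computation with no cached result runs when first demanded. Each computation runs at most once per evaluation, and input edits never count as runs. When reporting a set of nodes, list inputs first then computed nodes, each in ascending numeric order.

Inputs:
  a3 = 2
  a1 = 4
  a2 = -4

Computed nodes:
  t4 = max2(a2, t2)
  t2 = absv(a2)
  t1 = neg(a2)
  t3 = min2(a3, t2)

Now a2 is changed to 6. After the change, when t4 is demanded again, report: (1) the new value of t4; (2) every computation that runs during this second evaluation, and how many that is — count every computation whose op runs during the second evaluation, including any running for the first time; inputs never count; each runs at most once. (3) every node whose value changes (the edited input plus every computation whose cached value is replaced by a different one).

t4 now evaluates to 6.
Run set: t2, t4 (2 run).
Changed values: a2, t2, t4.

Initial pass — values computed on the first demand:
  t2 = absv(-4) = 4
  t4 = max2(-4, 4) = 4

Second demand — change propagation:
  t2: re-runs because a2 -4->6; new result 6.
  t4: re-runs because a2 -4->6; t2 4->6; new result 6.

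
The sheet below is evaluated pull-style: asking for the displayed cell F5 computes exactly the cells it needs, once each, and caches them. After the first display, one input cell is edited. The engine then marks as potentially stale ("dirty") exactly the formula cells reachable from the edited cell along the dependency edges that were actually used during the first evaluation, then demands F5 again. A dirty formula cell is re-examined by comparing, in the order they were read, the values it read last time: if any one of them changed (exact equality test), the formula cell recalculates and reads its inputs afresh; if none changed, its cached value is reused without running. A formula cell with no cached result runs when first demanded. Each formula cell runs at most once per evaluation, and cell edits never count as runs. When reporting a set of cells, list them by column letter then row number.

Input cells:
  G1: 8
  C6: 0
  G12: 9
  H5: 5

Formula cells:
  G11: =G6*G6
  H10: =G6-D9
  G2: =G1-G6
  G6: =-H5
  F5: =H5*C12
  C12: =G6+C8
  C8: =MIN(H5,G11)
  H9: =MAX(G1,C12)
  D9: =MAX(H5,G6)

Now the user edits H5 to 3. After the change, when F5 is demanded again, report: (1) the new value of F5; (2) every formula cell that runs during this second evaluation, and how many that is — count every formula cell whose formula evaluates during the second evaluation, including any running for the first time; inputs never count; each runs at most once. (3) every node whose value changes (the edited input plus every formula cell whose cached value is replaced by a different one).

First demand of the output computes:
  G6 = -(5) = -5
  G11 = -5 * -5 = 25
  C8 = MIN(5, 25) = 5
  C12 = -5 + 5 = 0
  F5 = 5 * 0 = 0

After the edit, cleaning proceeds:
  G6: a read changed (H5 5->3) — executes, giving -3.
  G11: a read changed (G6 -5->-3; G6 -5->-3) — executes, giving 9.
  C8: a read changed (H5 5->3; G11 25->9) — executes, giving 3.
  C12: a read changed (G6 -5->-3; C8 5->3) — executes, giving 0 — identical to its old value.
  F5: a read changed (H5 5->3) — executes, giving 0 — identical to its old value.

Demanding F5 again yields 0.
5 formula cells run: C8, C12, F5, G6, G11.
The nodes whose values change: C8, G6, G11, H5.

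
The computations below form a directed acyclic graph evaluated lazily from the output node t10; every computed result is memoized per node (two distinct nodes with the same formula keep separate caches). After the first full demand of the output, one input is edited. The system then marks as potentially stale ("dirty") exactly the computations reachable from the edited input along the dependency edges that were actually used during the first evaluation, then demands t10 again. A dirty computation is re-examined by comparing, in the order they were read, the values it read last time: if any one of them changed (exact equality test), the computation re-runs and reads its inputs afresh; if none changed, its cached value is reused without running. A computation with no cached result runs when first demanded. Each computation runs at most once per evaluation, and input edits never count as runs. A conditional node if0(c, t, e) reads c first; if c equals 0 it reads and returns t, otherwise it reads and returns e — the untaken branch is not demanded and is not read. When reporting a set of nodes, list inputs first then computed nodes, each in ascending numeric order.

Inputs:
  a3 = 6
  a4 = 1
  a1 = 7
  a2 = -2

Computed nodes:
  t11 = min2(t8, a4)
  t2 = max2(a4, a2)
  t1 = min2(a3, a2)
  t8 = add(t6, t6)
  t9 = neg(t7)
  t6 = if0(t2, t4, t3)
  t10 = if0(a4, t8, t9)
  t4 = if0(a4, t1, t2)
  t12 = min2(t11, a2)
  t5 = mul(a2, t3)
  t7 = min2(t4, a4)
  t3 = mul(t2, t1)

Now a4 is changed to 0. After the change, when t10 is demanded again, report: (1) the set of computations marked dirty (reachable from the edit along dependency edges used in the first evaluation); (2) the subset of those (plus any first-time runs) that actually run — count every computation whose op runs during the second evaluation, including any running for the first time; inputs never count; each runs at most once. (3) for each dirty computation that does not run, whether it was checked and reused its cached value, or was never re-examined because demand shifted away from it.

The edit dirties: t2, t4, t7, t9, t10.
6 computations run: t1, t2, t4, t6, t8, t10.
Unvisited dirty nodes (no longer demanded): t7, t9.
Note the branch switch — demand abandons t7, t9, which are never re-examined.

First demand of the output computes:
  t2 = max2(1, -2) = 1
  t4 = if0(a4=1 -> else branch t2) = 1
  t7 = min2(1, 1) = 1
  t9 = neg(1) = -1
  t10 = if0(a4=1 -> else branch t9) = -1

After the edit, cleaning proceeds:
  t1: had never run; runs now, result -2.
  t2: a read changed (a4 1->0) — executes, giving 0.
  t4: a read changed (a4 1->0; t2 1->0) — executes, giving -2.
  t6: had never run; runs now, result -2.
  t7: stays stale; no demand reaches it after the flip.
  t8: had never run; runs now, result -4.
  t9: stays stale; no demand reaches it after the flip.
  t10: a read changed (a4 1->0) — executes, giving -4.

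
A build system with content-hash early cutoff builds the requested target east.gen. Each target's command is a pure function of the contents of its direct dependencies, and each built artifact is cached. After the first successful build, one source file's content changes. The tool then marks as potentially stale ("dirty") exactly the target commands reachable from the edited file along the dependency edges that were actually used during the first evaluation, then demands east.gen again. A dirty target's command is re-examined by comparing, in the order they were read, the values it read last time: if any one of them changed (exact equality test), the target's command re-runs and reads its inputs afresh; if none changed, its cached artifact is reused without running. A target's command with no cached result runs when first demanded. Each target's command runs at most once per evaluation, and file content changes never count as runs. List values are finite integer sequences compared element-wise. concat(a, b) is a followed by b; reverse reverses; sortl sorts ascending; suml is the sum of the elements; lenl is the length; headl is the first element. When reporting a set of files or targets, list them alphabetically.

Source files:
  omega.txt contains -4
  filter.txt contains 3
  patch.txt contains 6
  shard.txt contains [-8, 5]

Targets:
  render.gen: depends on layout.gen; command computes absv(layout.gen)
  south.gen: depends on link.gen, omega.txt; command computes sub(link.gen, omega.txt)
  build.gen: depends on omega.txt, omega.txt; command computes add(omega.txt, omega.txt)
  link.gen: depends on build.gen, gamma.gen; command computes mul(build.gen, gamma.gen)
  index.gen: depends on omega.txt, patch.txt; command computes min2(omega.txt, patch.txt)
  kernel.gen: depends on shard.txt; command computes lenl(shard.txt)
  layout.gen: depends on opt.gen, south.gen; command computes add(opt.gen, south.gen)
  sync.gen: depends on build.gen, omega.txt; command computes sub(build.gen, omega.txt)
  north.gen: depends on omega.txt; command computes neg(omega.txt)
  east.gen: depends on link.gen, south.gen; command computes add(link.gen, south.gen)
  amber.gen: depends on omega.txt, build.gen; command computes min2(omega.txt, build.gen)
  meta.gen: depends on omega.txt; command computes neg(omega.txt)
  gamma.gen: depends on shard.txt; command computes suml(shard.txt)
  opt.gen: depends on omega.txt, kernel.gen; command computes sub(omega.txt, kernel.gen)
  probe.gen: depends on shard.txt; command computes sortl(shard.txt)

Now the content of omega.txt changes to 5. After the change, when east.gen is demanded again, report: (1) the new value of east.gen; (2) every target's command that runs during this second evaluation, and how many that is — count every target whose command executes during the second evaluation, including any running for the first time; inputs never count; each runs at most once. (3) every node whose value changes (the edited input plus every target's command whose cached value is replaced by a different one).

First evaluation (everything demanded from the output):
  build.gen = add(-4, -4) = -8
  gamma.gen = suml([-8, 5]) = -3
  link.gen = mul(-8, -3) = 24
  south.gen = sub(24, -4) = 28
  east.gen = add(24, 28) = 52

Propagation after the edit:
  build.gen: runs — omega.txt -4->5; omega.txt -4->5; result 10.
  link.gen: runs — build.gen -8->10; result -30.
  south.gen: runs — link.gen 24->-30; omega.txt -4->5; result -35.
  east.gen: runs — link.gen 24->-30; south.gen 28->-35; result -65.

New value of east.gen: -65.
Target commands that run: build.gen, east.gen, link.gen, south.gen — 4 in total.
Values that change: build.gen, east.gen, link.gen, omega.txt, south.gen.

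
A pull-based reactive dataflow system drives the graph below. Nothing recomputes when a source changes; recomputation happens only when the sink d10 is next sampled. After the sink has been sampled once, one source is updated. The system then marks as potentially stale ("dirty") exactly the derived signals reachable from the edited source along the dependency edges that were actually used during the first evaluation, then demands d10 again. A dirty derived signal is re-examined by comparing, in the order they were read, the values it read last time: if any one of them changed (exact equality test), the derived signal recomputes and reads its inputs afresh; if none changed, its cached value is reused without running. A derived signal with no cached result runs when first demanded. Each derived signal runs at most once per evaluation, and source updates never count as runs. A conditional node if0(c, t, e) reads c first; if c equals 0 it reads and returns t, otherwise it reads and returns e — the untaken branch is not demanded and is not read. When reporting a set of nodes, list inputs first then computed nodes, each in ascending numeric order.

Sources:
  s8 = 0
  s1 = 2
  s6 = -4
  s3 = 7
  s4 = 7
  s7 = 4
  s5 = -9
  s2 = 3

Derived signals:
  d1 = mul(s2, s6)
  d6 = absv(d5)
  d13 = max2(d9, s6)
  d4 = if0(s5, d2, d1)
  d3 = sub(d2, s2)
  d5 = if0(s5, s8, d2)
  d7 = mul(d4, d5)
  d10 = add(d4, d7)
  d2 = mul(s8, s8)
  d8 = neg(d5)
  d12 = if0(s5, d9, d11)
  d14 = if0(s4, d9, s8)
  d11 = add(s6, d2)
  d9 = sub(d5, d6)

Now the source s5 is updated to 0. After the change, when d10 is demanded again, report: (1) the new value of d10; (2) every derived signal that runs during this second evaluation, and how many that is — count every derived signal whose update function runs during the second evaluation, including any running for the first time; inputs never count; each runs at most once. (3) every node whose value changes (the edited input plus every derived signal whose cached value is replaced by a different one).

New value of d10: 0.
Derived signals that run: d4, d5, d7, d10 — 4 in total.
Values that change: s5, d4, d10.

First evaluation (everything demanded from the output):
  d1 = mul(3, -4) = -12
  d2 = mul(0, 0) = 0
  d4 = if0(s5=-9 -> else branch d1) = -12
  d5 = if0(s5=-9 -> else branch d2) = 0
  d7 = mul(-12, 0) = 0
  d10 = add(-12, 0) = -12

Propagation after the edit:
  d4: runs — s5 -9->0; result 0.
  d5: runs — s5 -9->0; result 0 (same value as before).
  d7: runs — d4 -12->0; result 0 (same value as before).
  d10: runs — d4 -12->0; result 0.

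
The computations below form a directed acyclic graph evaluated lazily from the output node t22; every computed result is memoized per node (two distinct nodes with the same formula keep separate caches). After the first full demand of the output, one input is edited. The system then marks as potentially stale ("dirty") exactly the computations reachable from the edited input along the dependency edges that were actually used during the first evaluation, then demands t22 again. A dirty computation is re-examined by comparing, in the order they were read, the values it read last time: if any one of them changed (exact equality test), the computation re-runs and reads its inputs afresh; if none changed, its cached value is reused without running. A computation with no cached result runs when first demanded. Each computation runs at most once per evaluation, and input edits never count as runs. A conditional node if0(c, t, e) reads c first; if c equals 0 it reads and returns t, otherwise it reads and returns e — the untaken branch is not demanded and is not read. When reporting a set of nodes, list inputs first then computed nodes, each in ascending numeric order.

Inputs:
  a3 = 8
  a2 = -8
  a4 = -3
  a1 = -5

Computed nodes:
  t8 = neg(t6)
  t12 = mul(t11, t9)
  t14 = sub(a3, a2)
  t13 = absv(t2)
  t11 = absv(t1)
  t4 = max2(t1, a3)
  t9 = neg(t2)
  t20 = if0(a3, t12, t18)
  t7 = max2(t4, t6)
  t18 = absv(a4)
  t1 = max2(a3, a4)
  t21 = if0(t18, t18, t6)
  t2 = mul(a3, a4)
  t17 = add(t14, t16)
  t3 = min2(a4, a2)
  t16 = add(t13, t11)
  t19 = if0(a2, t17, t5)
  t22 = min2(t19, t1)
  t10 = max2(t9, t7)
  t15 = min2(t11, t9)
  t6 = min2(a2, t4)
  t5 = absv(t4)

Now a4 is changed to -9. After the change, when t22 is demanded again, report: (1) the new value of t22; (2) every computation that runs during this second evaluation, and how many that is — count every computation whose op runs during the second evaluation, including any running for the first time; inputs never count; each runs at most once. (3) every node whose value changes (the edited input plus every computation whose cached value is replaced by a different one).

First demand of the output computes:
  t1 = max2(8, -3) = 8
  t4 = max2(8, 8) = 8
  t5 = absv(8) = 8
  t19 = if0(a2=-8 -> else branch t5) = 8
  t22 = min2(8, 8) = 8

After the edit, cleaning proceeds:
  t1: a read changed (a4 -3->-9) — executes, giving 8 — identical to its old value.
  t4: dirty, but its reads are unchanged (t1 unchanged, a3 unchanged); cached 8 stands.
  t5: dirty, but its reads are unchanged (t4 unchanged); cached 8 stands.
  t19: dirty, but its reads are unchanged (a2 unchanged, t5 unchanged); cached 8 stands.
  t22: dirty, but its reads are unchanged (t19 unchanged, t1 unchanged); cached 8 stands.

Note the absorption at t1: it re-runs yet its value is the same, leaving the output's value untouched.

Demanding t22 again yields 8.
1 computations run: t1.
The nodes whose values change: a4.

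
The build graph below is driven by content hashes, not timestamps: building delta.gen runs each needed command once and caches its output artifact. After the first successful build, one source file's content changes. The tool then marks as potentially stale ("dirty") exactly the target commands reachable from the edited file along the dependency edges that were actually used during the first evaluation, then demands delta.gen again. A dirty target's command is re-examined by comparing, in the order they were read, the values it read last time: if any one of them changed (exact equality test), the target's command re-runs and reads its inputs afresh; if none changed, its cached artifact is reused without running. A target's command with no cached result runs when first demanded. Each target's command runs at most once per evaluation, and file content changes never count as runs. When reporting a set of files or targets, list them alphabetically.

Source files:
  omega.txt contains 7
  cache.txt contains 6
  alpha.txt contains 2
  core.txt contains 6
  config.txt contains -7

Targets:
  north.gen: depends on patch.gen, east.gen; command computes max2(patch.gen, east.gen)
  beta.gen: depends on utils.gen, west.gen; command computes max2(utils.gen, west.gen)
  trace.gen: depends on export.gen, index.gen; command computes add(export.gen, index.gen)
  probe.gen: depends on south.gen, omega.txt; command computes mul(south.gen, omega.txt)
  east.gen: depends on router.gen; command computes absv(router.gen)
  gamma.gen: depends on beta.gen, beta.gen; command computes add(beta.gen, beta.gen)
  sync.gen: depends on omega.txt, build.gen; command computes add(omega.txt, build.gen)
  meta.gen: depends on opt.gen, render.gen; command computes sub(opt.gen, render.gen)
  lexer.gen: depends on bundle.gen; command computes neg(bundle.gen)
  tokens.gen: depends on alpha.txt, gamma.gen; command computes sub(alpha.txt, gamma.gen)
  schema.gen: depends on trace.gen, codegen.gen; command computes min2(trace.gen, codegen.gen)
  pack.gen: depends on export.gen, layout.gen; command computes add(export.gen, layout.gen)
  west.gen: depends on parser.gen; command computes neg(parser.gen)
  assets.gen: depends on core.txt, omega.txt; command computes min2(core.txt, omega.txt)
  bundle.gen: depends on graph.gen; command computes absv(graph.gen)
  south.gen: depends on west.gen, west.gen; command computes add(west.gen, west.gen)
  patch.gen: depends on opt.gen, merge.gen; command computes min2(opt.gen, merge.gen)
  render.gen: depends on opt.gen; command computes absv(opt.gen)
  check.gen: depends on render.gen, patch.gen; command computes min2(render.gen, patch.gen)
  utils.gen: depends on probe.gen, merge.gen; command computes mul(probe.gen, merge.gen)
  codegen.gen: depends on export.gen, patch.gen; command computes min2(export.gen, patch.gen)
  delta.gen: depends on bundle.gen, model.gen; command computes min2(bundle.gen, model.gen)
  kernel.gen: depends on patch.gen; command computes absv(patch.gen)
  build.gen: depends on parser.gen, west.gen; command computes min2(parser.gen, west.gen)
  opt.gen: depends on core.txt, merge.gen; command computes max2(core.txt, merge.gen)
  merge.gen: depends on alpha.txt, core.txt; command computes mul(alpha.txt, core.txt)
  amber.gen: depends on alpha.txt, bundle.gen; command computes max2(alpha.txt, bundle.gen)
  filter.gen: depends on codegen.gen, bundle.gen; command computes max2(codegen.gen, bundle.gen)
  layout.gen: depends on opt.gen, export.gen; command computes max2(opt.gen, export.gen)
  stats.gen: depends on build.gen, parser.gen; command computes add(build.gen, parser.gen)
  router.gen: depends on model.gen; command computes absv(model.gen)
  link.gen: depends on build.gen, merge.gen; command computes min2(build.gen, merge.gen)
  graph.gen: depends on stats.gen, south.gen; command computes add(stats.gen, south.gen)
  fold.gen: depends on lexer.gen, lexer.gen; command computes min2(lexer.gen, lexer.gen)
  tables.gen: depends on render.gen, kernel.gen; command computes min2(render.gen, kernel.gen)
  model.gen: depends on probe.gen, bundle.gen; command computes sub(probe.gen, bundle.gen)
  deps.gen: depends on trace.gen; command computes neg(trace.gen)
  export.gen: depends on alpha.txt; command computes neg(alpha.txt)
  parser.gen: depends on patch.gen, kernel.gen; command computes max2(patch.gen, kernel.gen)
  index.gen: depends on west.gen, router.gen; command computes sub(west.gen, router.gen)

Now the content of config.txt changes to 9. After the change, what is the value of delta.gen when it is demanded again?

Initial pass — values computed on the first demand:
  merge.gen = mul(2, 6) = 12
  opt.gen = max2(6, 12) = 12
  patch.gen = min2(12, 12) = 12
  kernel.gen = absv(12) = 12
  parser.gen = max2(12, 12) = 12
  west.gen = neg(12) = -12
  build.gen = min2(12, -12) = -12
  south.gen = add(-12, -12) = -24
  probe.gen = mul(-24, 7) = -168
  stats.gen = add(-12, 12) = 0
  graph.gen = add(0, -24) = -24
  bundle.gen = absv(-24) = 24
  model.gen = sub(-168, 24) = -192
  delta.gen = min2(24, -192) = -192

Second demand — change propagation:
  no demanded computation ever read config.txt, so the edit dirties nothing and nothing runs.

The important point: nothing the output needs ever reads config.txt, so the edit is invisible to it.

delta.gen now evaluates to -192.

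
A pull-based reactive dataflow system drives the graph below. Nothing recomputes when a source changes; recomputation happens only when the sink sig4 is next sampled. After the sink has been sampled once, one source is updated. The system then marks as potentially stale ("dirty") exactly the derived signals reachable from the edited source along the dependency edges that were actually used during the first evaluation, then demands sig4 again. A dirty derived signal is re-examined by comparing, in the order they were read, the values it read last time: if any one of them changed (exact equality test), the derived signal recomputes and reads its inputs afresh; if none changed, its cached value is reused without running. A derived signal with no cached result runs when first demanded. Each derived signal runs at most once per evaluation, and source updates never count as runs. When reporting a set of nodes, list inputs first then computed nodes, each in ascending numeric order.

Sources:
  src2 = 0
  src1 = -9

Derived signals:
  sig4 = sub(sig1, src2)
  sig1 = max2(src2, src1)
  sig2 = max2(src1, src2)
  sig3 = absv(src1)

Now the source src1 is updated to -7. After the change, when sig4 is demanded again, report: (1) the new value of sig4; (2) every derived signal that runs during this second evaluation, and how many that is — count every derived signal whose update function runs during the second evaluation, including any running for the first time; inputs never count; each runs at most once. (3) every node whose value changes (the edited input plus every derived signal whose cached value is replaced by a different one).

New value of sig4: 0.
Derived signals that run: sig1 — 1 in total.
Values that change: src1.
Key observation: the change is absorbed at sig1 — it re-runs but produces the same value, and the output's value is unchanged.

First evaluation (everything demanded from the output):
  sig1 = max2(0, -9) = 0
  sig4 = sub(0, 0) = 0

Propagation after the edit:
  sig1: runs — src1 -9->-7; result 0 (same value as before).
  sig4: checked — values it read are unchanged (sig1 unchanged, src2 unchanged); reused cached 0 without running.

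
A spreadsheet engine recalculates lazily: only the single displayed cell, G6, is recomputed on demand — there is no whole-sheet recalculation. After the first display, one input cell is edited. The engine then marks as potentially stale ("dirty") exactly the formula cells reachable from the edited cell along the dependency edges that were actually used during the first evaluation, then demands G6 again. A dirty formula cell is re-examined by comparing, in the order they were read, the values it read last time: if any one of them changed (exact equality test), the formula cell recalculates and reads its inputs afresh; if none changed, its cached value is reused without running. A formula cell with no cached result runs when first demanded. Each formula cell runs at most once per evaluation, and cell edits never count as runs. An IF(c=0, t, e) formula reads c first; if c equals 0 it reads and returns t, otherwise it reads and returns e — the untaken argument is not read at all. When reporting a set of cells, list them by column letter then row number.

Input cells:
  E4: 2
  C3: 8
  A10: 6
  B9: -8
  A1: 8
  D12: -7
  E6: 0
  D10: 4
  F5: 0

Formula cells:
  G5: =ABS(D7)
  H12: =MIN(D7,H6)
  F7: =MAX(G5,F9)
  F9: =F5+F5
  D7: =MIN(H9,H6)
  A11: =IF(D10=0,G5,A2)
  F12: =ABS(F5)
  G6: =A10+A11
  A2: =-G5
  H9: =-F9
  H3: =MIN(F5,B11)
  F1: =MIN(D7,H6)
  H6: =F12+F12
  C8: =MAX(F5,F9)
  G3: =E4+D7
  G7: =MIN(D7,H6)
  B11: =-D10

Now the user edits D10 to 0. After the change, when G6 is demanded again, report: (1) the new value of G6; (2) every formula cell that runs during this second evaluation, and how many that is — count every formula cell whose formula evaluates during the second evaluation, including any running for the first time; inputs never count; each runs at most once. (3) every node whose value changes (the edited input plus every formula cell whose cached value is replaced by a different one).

New value of G6: 6.
Formula cells that run: A11 — 1 in total.
Values that change: D10.
Key observation: the change is absorbed at A11 — it re-runs but produces the same value, and the output's value is unchanged.

First evaluation (everything demanded from the output):
  F9 = 0 + 0 = 0
  F12 = ABS(0) = 0
  H6 = 0 + 0 = 0
  H9 = -(0) = 0
  D7 = MIN(0, 0) = 0
  G5 = ABS(0) = 0
  A2 = -(0) = 0
  A11 = IF(D10=0: D10=4 -> else branch A2) = 0
  G6 = 6 + 0 = 6

Propagation after the edit:
  A11: runs — D10 4->0; result 0 (same value as before).
  G6: checked — values it read are unchanged (A10 unchanged, A11 unchanged); reused cached 6 without running.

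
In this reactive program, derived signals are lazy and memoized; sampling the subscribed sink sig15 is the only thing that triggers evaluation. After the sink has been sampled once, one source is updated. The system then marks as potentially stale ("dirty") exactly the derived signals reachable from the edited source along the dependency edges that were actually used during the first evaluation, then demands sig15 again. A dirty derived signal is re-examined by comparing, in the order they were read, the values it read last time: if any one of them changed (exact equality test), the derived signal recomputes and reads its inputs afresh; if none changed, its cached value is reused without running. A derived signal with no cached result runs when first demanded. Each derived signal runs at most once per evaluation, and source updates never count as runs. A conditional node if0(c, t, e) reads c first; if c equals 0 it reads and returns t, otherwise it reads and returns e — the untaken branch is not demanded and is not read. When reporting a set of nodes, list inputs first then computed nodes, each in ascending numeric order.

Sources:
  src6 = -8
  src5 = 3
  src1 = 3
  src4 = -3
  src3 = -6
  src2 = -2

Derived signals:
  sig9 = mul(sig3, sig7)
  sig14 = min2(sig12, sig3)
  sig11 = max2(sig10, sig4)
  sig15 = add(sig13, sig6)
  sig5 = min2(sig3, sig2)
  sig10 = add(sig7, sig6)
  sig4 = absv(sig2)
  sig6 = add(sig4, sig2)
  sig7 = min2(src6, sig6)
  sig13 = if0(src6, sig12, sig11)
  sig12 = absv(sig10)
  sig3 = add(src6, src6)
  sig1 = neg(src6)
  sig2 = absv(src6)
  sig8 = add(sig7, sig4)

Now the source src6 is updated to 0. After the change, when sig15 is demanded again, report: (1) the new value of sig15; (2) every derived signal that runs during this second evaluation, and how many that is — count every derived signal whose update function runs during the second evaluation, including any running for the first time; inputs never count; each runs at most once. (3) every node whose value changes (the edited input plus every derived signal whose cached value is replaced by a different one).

Demanding sig15 again yields 0.
8 derived signals run: sig2, sig4, sig6, sig7, sig10, sig12, sig13, sig15.
The nodes whose values change: src6, sig2, sig4, sig6, sig7, sig10, sig13, sig15.
Note the branch switch — demand abandons sig11, which is never re-examined.

First demand of the output computes:
  sig2 = absv(-8) = 8
  sig4 = absv(8) = 8
  sig6 = add(8, 8) = 16
  sig7 = min2(-8, 16) = -8
  sig10 = add(-8, 16) = 8
  sig11 = max2(8, 8) = 8
  sig13 = if0(src6=-8 -> else branch sig11) = 8
  sig15 = add(8, 16) = 24

After the edit, cleaning proceeds:
  sig2: a read changed (src6 -8->0) — executes, giving 0.
  sig4: a read changed (sig2 8->0) — executes, giving 0.
  sig6: a read changed (sig4 8->0; sig2 8->0) — executes, giving 0.
  sig7: a read changed (src6 -8->0; sig6 16->0) — executes, giving 0.
  sig10: a read changed (sig7 -8->0; sig6 16->0) — executes, giving 0.
  sig11: stays stale; no demand reaches it after the flip.
  sig12: had never run; runs now, result 0.
  sig13: a read changed (src6 -8->0) — executes, giving 0.
  sig15: a read changed (sig13 8->0; sig6 16->0) — executes, giving 0.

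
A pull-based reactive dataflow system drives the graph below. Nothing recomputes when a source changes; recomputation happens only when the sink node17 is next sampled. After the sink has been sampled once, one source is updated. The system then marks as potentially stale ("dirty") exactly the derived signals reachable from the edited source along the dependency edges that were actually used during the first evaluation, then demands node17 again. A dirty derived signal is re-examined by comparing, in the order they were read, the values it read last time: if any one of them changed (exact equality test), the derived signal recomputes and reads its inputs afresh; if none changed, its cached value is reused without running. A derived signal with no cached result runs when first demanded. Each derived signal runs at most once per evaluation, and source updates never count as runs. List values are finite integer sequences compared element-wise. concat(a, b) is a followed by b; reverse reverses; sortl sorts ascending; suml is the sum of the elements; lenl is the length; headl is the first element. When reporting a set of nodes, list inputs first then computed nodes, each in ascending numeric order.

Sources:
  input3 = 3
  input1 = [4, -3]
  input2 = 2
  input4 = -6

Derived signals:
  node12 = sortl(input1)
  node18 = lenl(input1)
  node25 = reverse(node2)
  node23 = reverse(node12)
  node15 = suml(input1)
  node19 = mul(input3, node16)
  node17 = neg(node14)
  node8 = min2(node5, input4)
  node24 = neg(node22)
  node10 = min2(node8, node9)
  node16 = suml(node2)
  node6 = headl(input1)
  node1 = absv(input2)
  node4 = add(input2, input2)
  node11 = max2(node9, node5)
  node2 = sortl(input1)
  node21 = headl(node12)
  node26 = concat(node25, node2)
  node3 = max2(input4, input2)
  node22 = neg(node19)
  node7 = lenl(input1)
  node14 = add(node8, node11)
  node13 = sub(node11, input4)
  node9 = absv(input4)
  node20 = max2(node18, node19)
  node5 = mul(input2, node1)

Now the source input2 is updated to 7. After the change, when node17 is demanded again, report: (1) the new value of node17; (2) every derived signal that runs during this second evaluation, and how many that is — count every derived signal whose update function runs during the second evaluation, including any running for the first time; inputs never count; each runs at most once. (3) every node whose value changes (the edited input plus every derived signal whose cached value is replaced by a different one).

New value of node17: -43.
Derived signals that run: node1, node5, node8, node11, node14, node17 — 6 in total.
Values that change: input2, node1, node5, node11, node14, node17.

First evaluation (everything demanded from the output):
  node1 = absv(2) = 2
  node5 = mul(2, 2) = 4
  node8 = min2(4, -6) = -6
  node9 = absv(-6) = 6
  node11 = max2(6, 4) = 6
  node14 = add(-6, 6) = 0
  node17 = neg(0) = 0

Propagation after the edit:
  node1: runs — input2 2->7; result 7.
  node5: runs — input2 2->7; node1 2->7; result 49.
  node8: runs — node5 4->49; result -6 (same value as before).
  node11: runs — node5 4->49; result 49.
  node14: runs — node11 6->49; result 43.
  node17: runs — node14 0->43; result -43.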